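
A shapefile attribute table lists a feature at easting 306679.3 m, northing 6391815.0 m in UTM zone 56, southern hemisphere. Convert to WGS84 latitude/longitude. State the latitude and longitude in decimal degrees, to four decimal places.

lat -32.5943°, lon 150.9401°

Zone 56S: λ₀ = 153°, k₀ = 0.9996, false easting 500000 m, false northing 10000000 m.
Meridian distance M = (N − FN)/k₀ = -3609628.9 m.
Inverse transverse Mercator on WGS84 gives φ = -32.59430030°, λ = 150.94010021°.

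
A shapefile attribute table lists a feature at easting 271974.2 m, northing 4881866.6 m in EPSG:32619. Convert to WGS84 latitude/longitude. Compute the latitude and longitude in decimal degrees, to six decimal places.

Zone 19N: λ₀ = -69°, k₀ = 0.9996, false easting 500000 m.
Meridian distance M = (N − FN)/k₀ = 4883820.1 m.
Inverse transverse Mercator on WGS84 gives φ = 44.05450007°, λ = -71.84669939°.

lat 44.054500°, lon -71.846699°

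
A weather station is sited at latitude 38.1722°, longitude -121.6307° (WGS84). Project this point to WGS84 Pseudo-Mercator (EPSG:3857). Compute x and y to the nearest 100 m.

x -13539900 m, y 4603800 m

Web Mercator is spherical with R = a = 6378137 m.
x = R·λ = 6378137 × -2.122856187 = -13539867.589 m.
y = R·ln tan(π/4 + φ/2) = 6378137 × 0.721806468 = 4603780.539 m.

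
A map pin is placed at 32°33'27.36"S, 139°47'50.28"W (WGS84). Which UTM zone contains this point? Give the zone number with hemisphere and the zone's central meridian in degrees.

UTM zone = ⌊(λ + 180)/6⌋ + 1; -139.7973° ∈ [-144°, -138°) → zone 7.
Hemisphere: S (φ < 0).
Central meridian λ₀ = 6×7 − 183 = -141°.

Zone 7S, central meridian -141°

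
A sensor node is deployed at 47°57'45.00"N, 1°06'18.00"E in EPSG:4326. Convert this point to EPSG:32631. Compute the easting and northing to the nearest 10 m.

Zone 31 central meridian λ₀ = 6×31 − 183 = 3°; Δλ = -1.8950°.
Transverse Mercator on WGS84 with k₀ = 0.9996 gives E = 358541.740 m, N = 5313869.981 m.

E 358540 m, N 5313870 m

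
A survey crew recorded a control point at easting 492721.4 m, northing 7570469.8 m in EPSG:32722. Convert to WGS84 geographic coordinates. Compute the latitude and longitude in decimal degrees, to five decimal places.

lat -21.97020°, lon -51.07050°

Zone 22S: λ₀ = -51°, k₀ = 0.9996, false easting 500000 m, false northing 10000000 m.
Meridian distance M = (N − FN)/k₀ = -2430502.4 m.
Inverse transverse Mercator on WGS84 gives φ = -21.97020003°, λ = -51.07050009°.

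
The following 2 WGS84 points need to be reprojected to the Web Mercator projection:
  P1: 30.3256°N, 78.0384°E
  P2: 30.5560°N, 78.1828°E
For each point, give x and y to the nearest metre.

Web Mercator: x = R·λ, y = R·ln tan(π/4+φ/2), R = 6378137 m.
P1 (30.3256°, 78.0384°) → (8687194.950, 3545471.723) m.
P2 (30.5560°, 78.1828°) → (8703269.485, 3575220.546) m.

P1: x 8687195 m, y 3545472 m; P2: x 8703269 m, y 3575221 m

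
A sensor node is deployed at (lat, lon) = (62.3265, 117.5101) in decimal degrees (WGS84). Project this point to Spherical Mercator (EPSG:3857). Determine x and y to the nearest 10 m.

x 13081160 m, y 8936980 m

Web Mercator is spherical with R = a = 6378137 m.
x = R·λ = 6378137 × 2.050938149 = 13081164.495 m.
y = R·ln tan(π/4 + φ/2) = 6378137 × 1.401189663 = 8936979.636 m.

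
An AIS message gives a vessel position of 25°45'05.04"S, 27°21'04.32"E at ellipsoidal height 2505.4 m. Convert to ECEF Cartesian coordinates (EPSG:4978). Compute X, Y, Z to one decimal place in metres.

WGS84: a = 6378137 m, e² = 0.006694380; N(φ) = a/√(1−e²sin²φ) = 6382170.668 m.
X = (N+h)·cosφ·cosλ = 5107722.175 m; Y = (N+h)·cosφ·sinλ = 2642074.897 m; Z = (N(1−e²)+h)·sinφ = -2755370.279 m.

X 5107722.2 m, Y 2642074.9 m, Z -2755370.3 m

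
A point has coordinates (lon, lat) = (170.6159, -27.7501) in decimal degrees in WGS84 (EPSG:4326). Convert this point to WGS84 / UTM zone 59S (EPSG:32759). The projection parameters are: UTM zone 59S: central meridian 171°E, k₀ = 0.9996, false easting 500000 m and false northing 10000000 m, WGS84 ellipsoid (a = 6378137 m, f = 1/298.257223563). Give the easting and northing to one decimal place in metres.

Zone 59 central meridian λ₀ = 6×59 − 183 = 171°; Δλ = -0.3841°.
Transverse Mercator on WGS84 with k₀ = 0.9996 gives E = 462147.392 m, N = 6930420.753 m.

E 462147.4 m, N 6930420.8 m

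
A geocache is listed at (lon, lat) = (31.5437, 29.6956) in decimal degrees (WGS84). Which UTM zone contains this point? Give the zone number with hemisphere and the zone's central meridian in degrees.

Zone 36N, central meridian 33°

UTM zone = ⌊(λ + 180)/6⌋ + 1; 31.5437° ∈ [30°, 36°) → zone 36.
Hemisphere: N (φ ≥ 0).
Central meridian λ₀ = 6×36 − 183 = 33°.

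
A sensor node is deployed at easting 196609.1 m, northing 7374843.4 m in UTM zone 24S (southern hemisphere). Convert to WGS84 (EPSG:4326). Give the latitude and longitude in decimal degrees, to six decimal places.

Zone 24S: λ₀ = -39°, k₀ = 0.9996, false easting 500000 m, false northing 10000000 m.
Meridian distance M = (N − FN)/k₀ = -2626207.1 m.
Inverse transverse Mercator on WGS84 gives φ = -23.70880017°, λ = -41.97529992°.

lat -23.708800°, lon -41.975300°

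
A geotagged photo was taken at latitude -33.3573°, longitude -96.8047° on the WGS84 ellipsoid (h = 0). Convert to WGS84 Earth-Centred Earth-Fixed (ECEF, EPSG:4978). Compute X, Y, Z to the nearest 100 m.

WGS84: a = 6378137 m, e² = 0.006694380; N(φ) = a/√(1−e²sin²φ) = 6384601.513 m.
X = (N+h)·cosφ·cosλ = -631857.719 m; Y = (N+h)·cosφ·sinλ = -5295223.453 m; Z = (N(1−e²)+h)·sinφ = -3487125.381 m.

X -631900 m, Y -5295200 m, Z -3487100 m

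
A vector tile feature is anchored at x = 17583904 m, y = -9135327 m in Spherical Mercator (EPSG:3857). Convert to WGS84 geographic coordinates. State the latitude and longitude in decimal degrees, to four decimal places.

R = 6378137 m. λ = x/R = 157.95889718°.
φ = 2·arctan(exp(y/R)) − 90° = 2·arctan(0.23876) − 90° = -63.14269959°.

lat -63.1427°, lon 157.9589°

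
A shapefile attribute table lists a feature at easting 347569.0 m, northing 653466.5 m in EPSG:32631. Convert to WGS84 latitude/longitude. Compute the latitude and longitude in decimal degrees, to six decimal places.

lat 5.910200°, lon 1.623000°

Zone 31N: λ₀ = 3°, k₀ = 0.9996, false easting 500000 m.
Meridian distance M = (N − FN)/k₀ = 653728.0 m.
Inverse transverse Mercator on WGS84 gives φ = 5.91019970°, λ = 1.62300021°.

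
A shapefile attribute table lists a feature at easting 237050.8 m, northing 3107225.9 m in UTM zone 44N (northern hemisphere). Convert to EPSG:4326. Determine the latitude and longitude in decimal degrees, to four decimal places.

lat 28.0644°, lon 78.3246°

Zone 44N: λ₀ = 81°, k₀ = 0.9996, false easting 500000 m.
Meridian distance M = (N − FN)/k₀ = 3108469.3 m.
Inverse transverse Mercator on WGS84 gives φ = 28.06439977°, λ = 78.32459959°.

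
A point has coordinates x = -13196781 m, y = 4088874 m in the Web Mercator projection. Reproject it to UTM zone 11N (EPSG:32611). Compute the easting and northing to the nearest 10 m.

Web Mercator inverse (R = 6378137 m) → φ = 34.44619773°, λ = -118.54870073°.
UTM 11N forward: E = 357726.679 m, N = 3812719.064 m.

E 357730 m, N 3812720 m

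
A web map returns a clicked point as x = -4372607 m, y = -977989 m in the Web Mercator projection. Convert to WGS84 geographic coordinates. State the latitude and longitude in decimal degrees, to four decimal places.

R = 6378137 m. λ = x/R = -39.27979700°.
φ = 2·arctan(exp(y/R)) − 90° = 2·arctan(0.85784) − 90° = -8.75119923°.

lat -8.7512°, lon -39.2798°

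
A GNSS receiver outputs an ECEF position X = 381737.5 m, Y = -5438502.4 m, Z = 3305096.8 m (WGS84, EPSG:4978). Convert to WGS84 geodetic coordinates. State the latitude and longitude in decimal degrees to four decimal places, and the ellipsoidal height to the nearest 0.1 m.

λ = atan2(Y, X) = -85.98489956°; p = √(X²+Y²) = 5451883.3 m.
Bowring's method on WGS84 (a = 6378137 m, b = 6356752.314 m) gives φ = 31.39630004°, h = 3107.444 m.

lat 31.3963°, lon -85.9849°, h 3107.4 m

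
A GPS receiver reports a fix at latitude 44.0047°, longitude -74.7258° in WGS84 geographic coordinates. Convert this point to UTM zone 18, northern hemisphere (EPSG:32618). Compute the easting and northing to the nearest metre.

E 521982 m, N 4872431 m

Zone 18 central meridian λ₀ = 6×18 − 183 = -75°; Δλ = +0.2742°.
Transverse Mercator on WGS84 with k₀ = 0.9996 gives E = 521982.009 m, N = 4872431.402 m.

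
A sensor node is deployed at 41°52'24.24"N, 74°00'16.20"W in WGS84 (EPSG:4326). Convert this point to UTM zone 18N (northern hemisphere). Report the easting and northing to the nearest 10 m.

Zone 18 central meridian λ₀ = 6×18 − 183 = -75°; Δλ = +0.9955°.
Transverse Mercator on WGS84 with k₀ = 0.9996 gives E = 582608.618 m, N = 4636199.176 m.

E 582610 m, N 4636200 m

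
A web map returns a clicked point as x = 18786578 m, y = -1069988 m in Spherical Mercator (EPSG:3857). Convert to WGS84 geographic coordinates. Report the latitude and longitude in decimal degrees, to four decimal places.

R = 6378137 m. λ = x/R = 168.76270154°.
φ = 2·arctan(exp(y/R)) − 90° = 2·arctan(0.84556) − 90° = -9.56709595°.

lat -9.5671°, lon 168.7627°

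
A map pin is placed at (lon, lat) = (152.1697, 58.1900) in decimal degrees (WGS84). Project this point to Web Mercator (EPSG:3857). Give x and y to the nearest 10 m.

x 16939450 m, y 8007340 m

Web Mercator is spherical with R = a = 6378137 m.
x = R·λ = 6378137 × 2.655862287 = 16939453.518 m.
y = R·ln tan(π/4 + φ/2) = 6378137 × 1.255435084 = 8007336.960 m.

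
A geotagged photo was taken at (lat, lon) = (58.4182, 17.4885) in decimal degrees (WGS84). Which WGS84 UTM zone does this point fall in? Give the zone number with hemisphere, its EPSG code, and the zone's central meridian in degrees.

Zone 33N (EPSG:32633), central meridian 15°

UTM zone = ⌊(λ + 180)/6⌋ + 1; 17.4885° ∈ [12°, 18°) → zone 33.
Hemisphere: N (φ ≥ 0).
Central meridian λ₀ = 6×33 − 183 = 15°.
EPSG code: 32633.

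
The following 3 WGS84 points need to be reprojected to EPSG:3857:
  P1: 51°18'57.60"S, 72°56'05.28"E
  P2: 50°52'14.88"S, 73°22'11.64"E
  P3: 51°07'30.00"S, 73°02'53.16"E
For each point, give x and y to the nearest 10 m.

Web Mercator: x = R·λ, y = R·ln tan(π/4+φ/2), R = 6378137 m.
P1 (-51.3160°, 72.9348°) → (8119064.797, -6677381.968) m.
P2 (-50.8708°, 73.3699°) → (8167499.908, -6598471.481) m.
P3 (-51.1250°, 73.0481°) → (8131677.295, -6643434.632) m.

P1: x 8119060 m, y -6677380 m; P2: x 8167500 m, y -6598470 m; P3: x 8131680 m, y -6643430 m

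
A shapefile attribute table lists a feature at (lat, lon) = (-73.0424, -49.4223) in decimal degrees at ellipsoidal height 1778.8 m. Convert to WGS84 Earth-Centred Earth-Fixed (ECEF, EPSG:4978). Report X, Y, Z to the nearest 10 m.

WGS84: a = 6378137 m, e² = 0.006694380; N(φ) = a/√(1−e²sin²φ) = 6397759.924 m.
X = (N+h)·cosφ·cosλ = 1214127.956 m; Y = (N+h)·cosφ·sinλ = -1417663.699 m; Z = (N(1−e²)+h)·sinφ = -6080325.385 m.

X 1214130 m, Y -1417660 m, Z -6080330 m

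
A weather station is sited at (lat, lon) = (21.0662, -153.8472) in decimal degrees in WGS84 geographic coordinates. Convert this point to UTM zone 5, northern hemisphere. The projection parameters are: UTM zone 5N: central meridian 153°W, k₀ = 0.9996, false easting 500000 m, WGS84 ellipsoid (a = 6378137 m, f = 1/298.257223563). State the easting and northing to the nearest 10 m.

Zone 5 central meridian λ₀ = 6×5 − 183 = -153°; Δλ = -0.8472°.
Transverse Mercator on WGS84 with k₀ = 0.9996 gives E = 411987.997 m, N = 2329708.103 m.

E 411990 m, N 2329710 m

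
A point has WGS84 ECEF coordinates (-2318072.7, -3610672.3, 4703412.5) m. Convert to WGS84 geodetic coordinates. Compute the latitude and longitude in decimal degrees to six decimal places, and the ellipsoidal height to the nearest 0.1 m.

λ = atan2(Y, X) = -122.70069985°; p = √(X²+Y²) = 4290736.0 m.
Bowring's method on WGS84 (a = 6378137 m, b = 6356752.314 m) gives φ = 47.81860043°, h = 75.494 m.

lat 47.818600°, lon -122.700700°, h 75.5 m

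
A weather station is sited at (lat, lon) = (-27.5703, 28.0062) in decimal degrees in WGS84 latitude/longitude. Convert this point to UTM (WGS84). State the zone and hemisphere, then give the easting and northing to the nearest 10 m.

Longitude 28.0062° lies in the 6° band [24°, 30°), giving zone 35; latitude is south of the equator, so 35S.
Zone 35 central meridian λ₀ = 6×35 − 183 = 27°; Δλ = +1.0062°.
Transverse Mercator on WGS84 with k₀ = 0.9996 gives E = 599324.723 m, N = 6949992.529 m.

Zone 35S: E 599320 m, N 6949990 m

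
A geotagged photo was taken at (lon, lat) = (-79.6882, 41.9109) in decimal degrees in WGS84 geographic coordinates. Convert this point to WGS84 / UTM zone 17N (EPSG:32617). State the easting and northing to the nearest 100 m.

E 608800 m, N 4640700 m

Zone 17 central meridian λ₀ = 6×17 − 183 = -81°; Δλ = +1.3118°.
Transverse Mercator on WGS84 with k₀ = 0.9996 gives E = 608792.620 m, N = 4640715.614 m.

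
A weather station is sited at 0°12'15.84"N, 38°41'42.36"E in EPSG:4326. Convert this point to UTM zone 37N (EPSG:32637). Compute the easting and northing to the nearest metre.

Zone 37 central meridian λ₀ = 6×37 − 183 = 39°; Δλ = -0.3049°.
Transverse Mercator on WGS84 with k₀ = 0.9996 gives E = 466072.317 m, N = 22592.664 m.

E 466072 m, N 22593 m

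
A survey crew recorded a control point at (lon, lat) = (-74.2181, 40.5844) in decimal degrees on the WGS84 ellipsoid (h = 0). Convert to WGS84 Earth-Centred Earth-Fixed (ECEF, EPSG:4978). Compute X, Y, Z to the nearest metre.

WGS84: a = 6378137 m, e² = 0.006694380; N(φ) = a/√(1−e²sin²φ) = 6387191.885 m.
X = (N+h)·cosφ·cosλ = 1319286.983 m; Y = (N+h)·cosφ·sinλ = -4667889.277 m; Z = (N(1−e²)+h)·sinφ = 4127482.083 m.

X 1319287 m, Y -4667889 m, Z 4127482 m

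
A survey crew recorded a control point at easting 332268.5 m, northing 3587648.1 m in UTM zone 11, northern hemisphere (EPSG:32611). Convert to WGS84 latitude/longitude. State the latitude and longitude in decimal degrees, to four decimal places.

lat 32.4133°, lon -118.7837°

Zone 11N: λ₀ = -117°, k₀ = 0.9996, false easting 500000 m.
Meridian distance M = (N − FN)/k₀ = 3589083.7 m.
Inverse transverse Mercator on WGS84 gives φ = 32.41329968°, λ = -118.78370022°.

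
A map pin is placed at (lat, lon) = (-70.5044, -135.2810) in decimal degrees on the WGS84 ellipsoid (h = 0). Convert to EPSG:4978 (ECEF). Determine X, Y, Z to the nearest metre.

WGS84: a = 6378137 m, e² = 0.006694380; N(φ) = a/√(1−e²sin²φ) = 6397193.093 m.
X = (N+h)·cosφ·cosλ = -1517033.099 m; Y = (N+h)·cosφ·sinλ = -1502225.404 m; Z = (N(1−e²)+h)·sinφ = -5990053.660 m.

X -1517033 m, Y -1502225 m, Z -5990054 m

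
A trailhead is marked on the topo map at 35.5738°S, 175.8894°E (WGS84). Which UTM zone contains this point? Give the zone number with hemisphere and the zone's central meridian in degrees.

UTM zone = ⌊(λ + 180)/6⌋ + 1; 175.8894° ∈ [174°, 180°) → zone 60.
Hemisphere: S (φ < 0).
Central meridian λ₀ = 6×60 − 183 = 177°.

Zone 60S, central meridian 177°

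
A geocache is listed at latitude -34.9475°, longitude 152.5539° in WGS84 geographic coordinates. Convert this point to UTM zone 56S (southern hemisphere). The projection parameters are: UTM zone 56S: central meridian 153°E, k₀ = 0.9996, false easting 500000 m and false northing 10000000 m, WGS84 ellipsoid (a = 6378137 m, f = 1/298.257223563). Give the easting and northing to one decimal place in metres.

Zone 56 central meridian λ₀ = 6×56 − 183 = 153°; Δλ = -0.4461°.
Transverse Mercator on WGS84 with k₀ = 0.9996 gives E = 459266.511 m, N = 6132688.124 m.

E 459266.5 m, N 6132688.1 m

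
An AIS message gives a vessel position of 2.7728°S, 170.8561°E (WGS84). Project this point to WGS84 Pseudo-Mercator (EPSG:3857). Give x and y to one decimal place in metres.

x 19019614.1 m, y -308787.2 m

Web Mercator is spherical with R = a = 6378137 m.
x = R·λ = 6378137 × 2.982001492 = 19019614.051 m.
y = R·ln tan(π/4 + φ/2) = 6378137 × -0.048413391 = -308787.239 m.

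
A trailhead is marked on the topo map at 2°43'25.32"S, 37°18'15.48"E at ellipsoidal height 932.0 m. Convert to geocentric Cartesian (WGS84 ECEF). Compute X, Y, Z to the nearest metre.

X 5068396 m, Y 3861684 m, Z -301104 m

WGS84: a = 6378137 m, e² = 0.006694380; N(φ) = a/√(1−e²sin²φ) = 6378185.209 m.
X = (N+h)·cosφ·cosλ = 5068396.220 m; Y = (N+h)·cosφ·sinλ = 3861684.390 m; Z = (N(1−e²)+h)·sinφ = -301104.300 m.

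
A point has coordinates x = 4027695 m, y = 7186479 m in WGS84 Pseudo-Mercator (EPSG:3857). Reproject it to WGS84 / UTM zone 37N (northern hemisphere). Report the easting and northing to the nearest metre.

Web Mercator inverse (R = 6378137 m) → φ = 54.08609739°, λ = 36.18139978°.
UTM 37N forward: E = 315646.655 m, N = 5996774.732 m.

E 315647 m, N 5996775 m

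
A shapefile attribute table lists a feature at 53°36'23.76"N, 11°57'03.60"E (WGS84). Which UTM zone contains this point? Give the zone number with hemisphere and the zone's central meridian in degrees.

Zone 32N, central meridian 9°

UTM zone = ⌊(λ + 180)/6⌋ + 1; 11.9510° ∈ [6°, 12°) → zone 32.
Hemisphere: N (φ ≥ 0).
Central meridian λ₀ = 6×32 − 183 = 9°.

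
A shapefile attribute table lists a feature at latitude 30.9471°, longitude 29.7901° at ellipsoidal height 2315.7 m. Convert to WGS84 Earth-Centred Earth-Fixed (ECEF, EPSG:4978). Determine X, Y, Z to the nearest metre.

X 4753218 m, Y 2721103 m, Z 3262056 m

WGS84: a = 6378137 m, e² = 0.006694380; N(φ) = a/√(1−e²sin²φ) = 6383790.194 m.
X = (N+h)·cosφ·cosλ = 4753217.783 m; Y = (N+h)·cosφ·sinλ = 2721102.924 m; Z = (N(1−e²)+h)·sinφ = 3262055.702 m.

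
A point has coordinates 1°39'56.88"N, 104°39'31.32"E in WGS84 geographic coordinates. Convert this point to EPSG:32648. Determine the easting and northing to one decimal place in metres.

Zone 48 central meridian λ₀ = 6×48 − 183 = 105°; Δλ = -0.3413°.
Transverse Mercator on WGS84 with k₀ = 0.9996 gives E = 462037.572 m, N = 184124.759 m.

E 462037.6 m, N 184124.8 m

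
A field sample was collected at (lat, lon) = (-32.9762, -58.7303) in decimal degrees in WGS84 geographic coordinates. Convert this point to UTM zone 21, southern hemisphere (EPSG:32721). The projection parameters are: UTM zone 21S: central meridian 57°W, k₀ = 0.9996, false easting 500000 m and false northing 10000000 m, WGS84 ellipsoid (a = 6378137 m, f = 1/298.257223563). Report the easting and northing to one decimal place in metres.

Zone 21 central meridian λ₀ = 6×21 − 183 = -57°; Δλ = -1.7303°.
Transverse Mercator on WGS84 with k₀ = 0.9996 gives E = 338309.105 m, N = 6350022.397 m.

E 338309.1 m, N 6350022.4 m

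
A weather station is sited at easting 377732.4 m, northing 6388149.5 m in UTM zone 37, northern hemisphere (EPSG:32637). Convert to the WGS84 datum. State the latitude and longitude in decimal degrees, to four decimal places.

Zone 37N: λ₀ = 39°, k₀ = 0.9996, false easting 500000 m.
Meridian distance M = (N − FN)/k₀ = 6390705.8 m.
Inverse transverse Mercator on WGS84 gives φ = 57.61910021°, λ = 36.95299995°.

lat 57.6191°, lon 36.9530°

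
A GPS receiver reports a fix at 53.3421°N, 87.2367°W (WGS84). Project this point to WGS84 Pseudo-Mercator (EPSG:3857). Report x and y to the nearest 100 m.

Web Mercator is spherical with R = a = 6378137 m.
x = R·λ = 6378137 × -1.522567644 = -9711145.022 m.
y = R·ln tan(π/4 + φ/2) = 6378137 × 1.104794326 = 7046529.569 m.

x -9711100 m, y 7046500 m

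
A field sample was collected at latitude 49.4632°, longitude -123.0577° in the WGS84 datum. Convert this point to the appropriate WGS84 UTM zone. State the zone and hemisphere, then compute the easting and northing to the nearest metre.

Zone 10N: E 495819 m, N 5478951 m

Longitude -123.0577° lies in the 6° band [-126°, -120°), giving zone 10; latitude is north of the equator, so 10N.
Zone 10 central meridian λ₀ = 6×10 − 183 = -123°; Δλ = -0.0577°.
Transverse Mercator on WGS84 with k₀ = 0.9996 gives E = 495818.951 m, N = 5478951.203 m.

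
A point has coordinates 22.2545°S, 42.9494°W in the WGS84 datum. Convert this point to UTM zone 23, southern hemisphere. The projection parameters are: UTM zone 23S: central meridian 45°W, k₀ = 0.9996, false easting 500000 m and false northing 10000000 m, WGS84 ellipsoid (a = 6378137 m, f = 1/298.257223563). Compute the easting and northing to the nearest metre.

Zone 23 central meridian λ₀ = 6×23 − 183 = -45°; Δλ = +2.0506°.
Transverse Mercator on WGS84 with k₀ = 0.9996 gives E = 711317.306 m, N = 7537570.470 m.

E 711317 m, N 7537570 m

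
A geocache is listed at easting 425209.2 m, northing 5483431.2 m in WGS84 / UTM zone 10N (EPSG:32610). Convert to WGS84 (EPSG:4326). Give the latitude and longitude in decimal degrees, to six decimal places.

lat 49.498900°, lon -124.032899°

Zone 10N: λ₀ = -123°, k₀ = 0.9996, false easting 500000 m.
Meridian distance M = (N − FN)/k₀ = 5485625.5 m.
Inverse transverse Mercator on WGS84 gives φ = 49.49890021°, λ = -124.03289948°.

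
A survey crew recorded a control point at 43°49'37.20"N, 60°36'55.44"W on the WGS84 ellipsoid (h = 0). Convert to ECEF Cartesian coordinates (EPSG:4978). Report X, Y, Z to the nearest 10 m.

WGS84: a = 6378137 m, e² = 0.006694380; N(φ) = a/√(1−e²sin²φ) = 6388399.186 m.
X = (N+h)·cosφ·cosλ = 2261401.974 m; Y = (N+h)·cosφ·sinλ = -4015865.385 m; Z = (N(1−e²)+h)·sinφ = 4394244.235 m.

X 2261400 m, Y -4015870 m, Z 4394240 m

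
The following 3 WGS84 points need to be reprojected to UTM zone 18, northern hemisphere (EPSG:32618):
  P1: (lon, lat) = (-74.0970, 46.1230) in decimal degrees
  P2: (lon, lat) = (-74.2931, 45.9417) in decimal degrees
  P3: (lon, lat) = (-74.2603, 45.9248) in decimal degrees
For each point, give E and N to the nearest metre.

P1: E 569766 m, N 5108110 m; P2: E 554794 m, N 5087813 m; P3: E 557354 m, N 5085958 m

UTM zone 18N: λ₀ = -75°, k₀ = 0.9996.
P1 (46.1230°, -74.0970°) → (569766.175, 5108110.089) m.
P2 (45.9417°, -74.2931°) → (554794.319, 5087812.913) m.
P3 (45.9248°, -74.2603°) → (557354.177, 5085958.300) m.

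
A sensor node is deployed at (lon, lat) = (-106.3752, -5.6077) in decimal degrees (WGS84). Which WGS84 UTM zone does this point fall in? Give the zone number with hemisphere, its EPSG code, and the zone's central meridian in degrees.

Zone 13S (EPSG:32713), central meridian -105°

UTM zone = ⌊(λ + 180)/6⌋ + 1; -106.3752° ∈ [-108°, -102°) → zone 13.
Hemisphere: S (φ < 0).
Central meridian λ₀ = 6×13 − 183 = -105°.
EPSG code: 32713.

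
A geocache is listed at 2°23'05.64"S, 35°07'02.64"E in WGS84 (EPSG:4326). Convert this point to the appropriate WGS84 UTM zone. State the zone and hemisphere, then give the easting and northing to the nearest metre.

Zone 36S: E 735465 m, N 9736214 m

Longitude 35.1174° lies in the 6° band [30°, 36°), giving zone 36; latitude is south of the equator, so 36S.
Zone 36 central meridian λ₀ = 6×36 − 183 = 33°; Δλ = +2.1174°.
Transverse Mercator on WGS84 with k₀ = 0.9996 gives E = 735464.667 m, N = 9736214.252 m.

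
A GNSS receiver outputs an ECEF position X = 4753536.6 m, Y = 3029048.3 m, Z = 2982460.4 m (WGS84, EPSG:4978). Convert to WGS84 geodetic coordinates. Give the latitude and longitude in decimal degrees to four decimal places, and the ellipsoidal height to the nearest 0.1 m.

λ = atan2(Y, X) = 32.50609970°; p = √(X²+Y²) = 5636598.6 m.
Bowring's method on WGS84 (a = 6378137 m, b = 6356752.314 m) gives φ = 28.04369986°, h = 3573.457 m.

lat 28.0437°, lon 32.5061°, h 3573.5 m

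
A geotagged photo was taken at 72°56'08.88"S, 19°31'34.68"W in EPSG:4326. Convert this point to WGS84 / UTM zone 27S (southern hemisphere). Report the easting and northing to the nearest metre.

Zone 27 central meridian λ₀ = 6×27 − 183 = -21°; Δλ = +1.4737°.
Transverse Mercator on WGS84 with k₀ = 0.9996 gives E = 548264.001 m, N = 1906088.464 m.

E 548264 m, N 1906088 m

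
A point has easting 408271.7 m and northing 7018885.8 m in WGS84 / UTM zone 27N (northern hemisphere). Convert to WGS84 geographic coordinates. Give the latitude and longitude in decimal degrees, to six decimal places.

lat 63.287100°, lon -22.829101°

Zone 27N: λ₀ = -21°, k₀ = 0.9996, false easting 500000 m.
Meridian distance M = (N − FN)/k₀ = 7021694.5 m.
Inverse transverse Mercator on WGS84 gives φ = 63.28710039°, λ = -22.82910088°.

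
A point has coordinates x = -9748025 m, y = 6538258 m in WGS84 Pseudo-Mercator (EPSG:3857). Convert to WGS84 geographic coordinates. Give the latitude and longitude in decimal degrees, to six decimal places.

R = 6378137 m. λ = x/R = -87.56799847°.
φ = 2·arctan(exp(y/R)) − 90° = 2·arctan(2.78739) − 90° = 50.52819829°.

lat 50.528198°, lon -87.567998°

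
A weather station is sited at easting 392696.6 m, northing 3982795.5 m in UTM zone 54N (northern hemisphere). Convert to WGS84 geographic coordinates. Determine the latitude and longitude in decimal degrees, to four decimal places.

Zone 54N: λ₀ = 141°, k₀ = 0.9996, false easting 500000 m.
Meridian distance M = (N − FN)/k₀ = 3984389.3 m.
Inverse transverse Mercator on WGS84 gives φ = 35.98370010°, λ = 139.80969991°.

lat 35.9837°, lon 139.8097°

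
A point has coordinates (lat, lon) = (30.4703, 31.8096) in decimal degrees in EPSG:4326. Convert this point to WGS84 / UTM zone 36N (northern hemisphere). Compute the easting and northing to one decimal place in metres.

E 385729.9 m, N 3371502.3 m

Zone 36 central meridian λ₀ = 6×36 − 183 = 33°; Δλ = -1.1904°.
Transverse Mercator on WGS84 with k₀ = 0.9996 gives E = 385729.874 m, N = 3371502.275 m.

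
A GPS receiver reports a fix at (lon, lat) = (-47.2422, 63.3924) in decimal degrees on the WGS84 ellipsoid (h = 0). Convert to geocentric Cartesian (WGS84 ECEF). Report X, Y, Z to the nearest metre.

WGS84: a = 6378137 m, e² = 0.006694380; N(φ) = a/√(1−e²sin²φ) = 6395272.184 m.
X = (N+h)·cosφ·cosλ = 1944575.109 m; Y = (N+h)·cosφ·sinλ = -2103055.056 m; Z = (N(1−e²)+h)·sinφ = 5679701.505 m.

X 1944575 m, Y -2103055 m, Z 5679702 m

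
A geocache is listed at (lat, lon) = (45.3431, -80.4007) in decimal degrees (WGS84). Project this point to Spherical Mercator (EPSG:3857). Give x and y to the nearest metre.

Web Mercator is spherical with R = a = 6378137 m.
x = R·λ = 6378137 × -1.403256936 = -8950164.983 m.
y = R·ln tan(π/4 + φ/2) = 6378137 × 0.889867724 = 5675698.257 m.

x -8950165 m, y 5675698 m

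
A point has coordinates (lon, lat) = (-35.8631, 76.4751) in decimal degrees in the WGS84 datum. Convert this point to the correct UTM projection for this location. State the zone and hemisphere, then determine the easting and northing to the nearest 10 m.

Zone 25N: E 425280 m, N 8490020 m

Longitude -35.8631° lies in the 6° band [-36°, -30°), giving zone 25; latitude is north of the equator, so 25N.
Zone 25 central meridian λ₀ = 6×25 − 183 = -33°; Δλ = -2.8631°.
Transverse Mercator on WGS84 with k₀ = 0.9996 gives E = 425282.530 m, N = 8490015.100 m.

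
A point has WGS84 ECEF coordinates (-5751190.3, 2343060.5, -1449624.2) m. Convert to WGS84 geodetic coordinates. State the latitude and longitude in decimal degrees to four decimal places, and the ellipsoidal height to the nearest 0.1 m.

λ = atan2(Y, X) = 157.83379968°; p = √(X²+Y²) = 6210162.8 m.
Bowring's method on WGS84 (a = 6378137 m, b = 6356752.314 m) gives φ = -13.22459967°, h = 83.360 m.

lat -13.2246°, lon 157.8338°, h 83.4 m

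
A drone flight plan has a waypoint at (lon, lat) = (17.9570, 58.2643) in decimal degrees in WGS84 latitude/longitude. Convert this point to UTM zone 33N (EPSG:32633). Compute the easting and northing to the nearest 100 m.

E 673500 m, N 6461900 m

Zone 33 central meridian λ₀ = 6×33 − 183 = 15°; Δλ = +2.9570°.
Transverse Mercator on WGS84 with k₀ = 0.9996 gives E = 673461.798 m, N = 6461944.301 m.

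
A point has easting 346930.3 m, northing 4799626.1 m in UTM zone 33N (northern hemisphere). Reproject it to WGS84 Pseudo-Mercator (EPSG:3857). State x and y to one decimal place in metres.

x 1459598.9 m, y 5362933.7 m

Unproject from UTM 33N (λ₀ = 15°) → φ = 43.33389991°, λ = 13.11180044°.
Web Mercator (R = 6378137 m): x = 1459598.948 m, y = 5362933.705 m.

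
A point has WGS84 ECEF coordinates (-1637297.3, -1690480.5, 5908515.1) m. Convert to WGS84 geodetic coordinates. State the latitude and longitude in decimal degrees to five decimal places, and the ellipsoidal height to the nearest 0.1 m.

lat 68.41430°, lon -134.08440°, h 286.5 m

λ = atan2(Y, X) = -134.08439995°; p = √(X²+Y²) = 2353394.7 m.
Bowring's method on WGS84 (a = 6378137 m, b = 6356752.314 m) gives φ = 68.41430035°, h = 286.502 m.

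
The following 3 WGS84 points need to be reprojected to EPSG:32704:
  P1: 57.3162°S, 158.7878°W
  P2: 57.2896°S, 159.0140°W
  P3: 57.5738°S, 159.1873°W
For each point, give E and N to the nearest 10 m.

P1: E 512780 m, N 3647400 m; P2: E 499160 m, N 3650380 m; P3: E 488800 m, N 3618720 m

UTM zone 4S: λ₀ = -159°, k₀ = 0.9996.
P1 (-57.3162°, -158.7878°) → (512781.161, 3647395.357) m.
P2 (-57.2896°, -159.0140°) → (499156.147, 3650376.323) m.
P3 (-57.5738°, -159.1873°) → (488797.620, 3618722.948) m.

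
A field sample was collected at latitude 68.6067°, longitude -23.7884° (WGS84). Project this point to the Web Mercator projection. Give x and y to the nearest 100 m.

x -2648100 m, y 10629700 m

Web Mercator is spherical with R = a = 6378137 m.
x = R·λ = 6378137 × -0.415185904 = -2648112.575 m.
y = R·ln tan(π/4 + φ/2) = 6378137 × 1.666582999 = 10629694.691 m.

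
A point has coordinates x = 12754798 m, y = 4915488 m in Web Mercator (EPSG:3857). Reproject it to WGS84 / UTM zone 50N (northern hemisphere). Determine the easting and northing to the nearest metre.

E 294304 m, N 4468321 m

Web Mercator inverse (R = 6378137 m) → φ = 40.34009680°, λ = 114.57829989°.
UTM 50N forward: E = 294303.555 m, N = 4468320.607 m.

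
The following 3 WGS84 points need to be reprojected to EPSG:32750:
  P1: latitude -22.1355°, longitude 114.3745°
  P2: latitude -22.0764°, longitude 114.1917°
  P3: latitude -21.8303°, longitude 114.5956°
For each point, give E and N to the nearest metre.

P1: E 229184 m, N 7549836 m; P2: E 210197 m, N 7556046 m; P3: E 251468 m, N 7584016 m

UTM zone 50S: λ₀ = 117°, k₀ = 0.9996.
P1 (-22.1355°, 114.3745°) → (229183.548, 7549835.848) m.
P2 (-22.0764°, 114.1917°) → (210196.599, 7556045.804) m.
P3 (-21.8303°, 114.5956°) → (251468.471, 7584016.314) m.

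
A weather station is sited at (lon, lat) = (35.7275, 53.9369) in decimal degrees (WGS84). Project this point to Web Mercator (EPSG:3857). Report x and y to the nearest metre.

x 3977167 m, y 7158215 m

Web Mercator is spherical with R = a = 6378137 m.
x = R·λ = 6378137 × 0.623562509 = 3977167.107 m.
y = R·ln tan(π/4 + φ/2) = 6378137 × 1.122304986 = 7158214.955 m.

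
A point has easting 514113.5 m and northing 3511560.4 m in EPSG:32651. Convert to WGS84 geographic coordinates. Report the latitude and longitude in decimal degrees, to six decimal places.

Zone 51N: λ₀ = 123°, k₀ = 0.9996, false easting 500000 m.
Meridian distance M = (N − FN)/k₀ = 3512965.6 m.
Inverse transverse Mercator on WGS84 gives φ = 31.73940003°, λ = 123.14899985°.

lat 31.739400°, lon 123.149000°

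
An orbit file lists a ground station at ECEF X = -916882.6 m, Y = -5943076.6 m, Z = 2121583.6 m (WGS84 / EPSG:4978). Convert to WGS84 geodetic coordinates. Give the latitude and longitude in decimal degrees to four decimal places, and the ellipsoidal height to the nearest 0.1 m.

λ = atan2(Y, X) = -98.77029981°; p = √(X²+Y²) = 6013387.8 m.
Bowring's method on WGS84 (a = 6378137 m, b = 6356752.314 m) gives φ = 19.55440031°, h = 913.168 m.

lat 19.5544°, lon -98.7703°, h 913.2 m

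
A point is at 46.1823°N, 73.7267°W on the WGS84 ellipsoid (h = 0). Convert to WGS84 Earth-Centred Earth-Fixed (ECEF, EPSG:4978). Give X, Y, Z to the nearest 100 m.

X 1239600 m, Y -4246500 m, Z 4579300 m

WGS84: a = 6378137 m, e² = 0.006694380; N(φ) = a/√(1−e²sin²φ) = 6389280.965 m.
X = (N+h)·cosφ·cosλ = 1239612.642 m; Y = (N+h)·cosφ·sinλ = -4246489.530 m; Z = (N(1−e²)+h)·sinφ = 4579300.337 m.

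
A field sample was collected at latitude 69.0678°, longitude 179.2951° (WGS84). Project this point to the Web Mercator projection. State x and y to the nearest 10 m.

x 19959040 m, y 10771880 m

Web Mercator is spherical with R = a = 6378137 m.
x = R·λ = 6378137 × 3.129289828 = 19959039.234 m.
y = R·ln tan(π/4 + φ/2) = 6378137 × 1.688875563 = 10771879.717 m.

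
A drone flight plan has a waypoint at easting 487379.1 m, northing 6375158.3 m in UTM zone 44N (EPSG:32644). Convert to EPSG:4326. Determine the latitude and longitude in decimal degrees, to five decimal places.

Zone 44N: λ₀ = 81°, k₀ = 0.9996, false easting 500000 m.
Meridian distance M = (N − FN)/k₀ = 6377709.4 m.
Inverse transverse Mercator on WGS84 gives φ = 57.51880005°, λ = 80.78930045°.

lat 57.51880°, lon 80.78930°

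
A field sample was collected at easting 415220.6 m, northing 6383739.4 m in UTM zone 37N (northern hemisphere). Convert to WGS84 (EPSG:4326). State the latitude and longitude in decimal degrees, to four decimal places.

lat 57.5881°, lon 37.5819°

Zone 37N: λ₀ = 39°, k₀ = 0.9996, false easting 500000 m.
Meridian distance M = (N − FN)/k₀ = 6386293.9 m.
Inverse transverse Mercator on WGS84 gives φ = 57.58810045°, λ = 37.58190055°.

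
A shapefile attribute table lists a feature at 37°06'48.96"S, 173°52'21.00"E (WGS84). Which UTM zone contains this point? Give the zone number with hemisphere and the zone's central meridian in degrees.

UTM zone = ⌊(λ + 180)/6⌋ + 1; 173.8725° ∈ [168°, 174°) → zone 59.
Hemisphere: S (φ < 0).
Central meridian λ₀ = 6×59 − 183 = 171°.

Zone 59S, central meridian 171°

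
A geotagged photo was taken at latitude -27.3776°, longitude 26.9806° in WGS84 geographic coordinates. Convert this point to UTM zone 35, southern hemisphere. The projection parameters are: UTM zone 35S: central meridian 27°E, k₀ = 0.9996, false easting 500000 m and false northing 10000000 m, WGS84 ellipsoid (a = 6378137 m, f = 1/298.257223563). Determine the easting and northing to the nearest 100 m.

Zone 35 central meridian λ₀ = 6×35 − 183 = 27°; Δλ = -0.0194°.
Transverse Mercator on WGS84 with k₀ = 0.9996 gives E = 498081.696 m, N = 6971740.810 m.

E 498100 m, N 6971700 m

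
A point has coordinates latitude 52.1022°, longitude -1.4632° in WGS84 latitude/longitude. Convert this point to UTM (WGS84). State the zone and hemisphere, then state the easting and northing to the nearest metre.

Zone 30N: E 605259 m, N 5773519 m

Longitude -1.4632° lies in the 6° band [-6°, 0°), giving zone 30; latitude is north of the equator, so 30N.
Zone 30 central meridian λ₀ = 6×30 − 183 = -3°; Δλ = +1.5368°.
Transverse Mercator on WGS84 with k₀ = 0.9996 gives E = 605258.647 m, N = 5773519.337 m.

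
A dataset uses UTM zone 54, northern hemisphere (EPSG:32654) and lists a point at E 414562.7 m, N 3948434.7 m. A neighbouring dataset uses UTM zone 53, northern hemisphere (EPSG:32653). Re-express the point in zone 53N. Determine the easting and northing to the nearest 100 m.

E 957700 m, N 3959800 m

UTM 54N → geographic: φ = 35.67609983°, λ = 140.05590021°.
UTM 53N (λ₀ = 135°) forward: E = 957723.495 m, N = 3959819.991 m.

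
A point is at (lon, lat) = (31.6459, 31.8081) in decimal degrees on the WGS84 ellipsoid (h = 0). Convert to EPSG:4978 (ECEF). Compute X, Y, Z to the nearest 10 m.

X 4618600 m, Y 2846480 m, Z 3342370 m

WGS84: a = 6378137 m, e² = 0.006694380; N(φ) = a/√(1−e²sin²φ) = 6384076.185 m.
X = (N+h)·cosφ·cosλ = 4618598.736 m; Y = (N+h)·cosφ·sinλ = 2846483.761 m; Z = (N(1−e²)+h)·sinφ = 3342367.091 m.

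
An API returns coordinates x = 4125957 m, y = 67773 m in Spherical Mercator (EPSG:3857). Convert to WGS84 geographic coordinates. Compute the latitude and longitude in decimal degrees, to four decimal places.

lat 0.6088°, lon 37.0641°

R = 6378137 m. λ = x/R = 37.06410235°.
φ = 2·arctan(exp(y/R)) − 90° = 2·arctan(1.01068) − 90° = 0.60880376°.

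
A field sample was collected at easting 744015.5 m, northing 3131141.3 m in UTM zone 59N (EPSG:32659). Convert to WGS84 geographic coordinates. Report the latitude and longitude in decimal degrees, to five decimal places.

Zone 59N: λ₀ = 171°, k₀ = 0.9996, false easting 500000 m.
Meridian distance M = (N − FN)/k₀ = 3132394.3 m.
Inverse transverse Mercator on WGS84 gives φ = 28.28370044°, λ = 173.48789989°.

lat 28.28370°, lon 173.48790°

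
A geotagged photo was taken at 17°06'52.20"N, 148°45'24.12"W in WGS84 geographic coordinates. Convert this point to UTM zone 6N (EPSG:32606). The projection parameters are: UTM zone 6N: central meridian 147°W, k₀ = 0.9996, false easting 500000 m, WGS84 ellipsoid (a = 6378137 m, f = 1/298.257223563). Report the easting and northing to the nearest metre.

Zone 6 central meridian λ₀ = 6×6 − 183 = -147°; Δλ = -1.7567°.
Transverse Mercator on WGS84 with k₀ = 0.9996 gives E = 313100.708 m, N = 1893065.030 m.

E 313101 m, N 1893065 m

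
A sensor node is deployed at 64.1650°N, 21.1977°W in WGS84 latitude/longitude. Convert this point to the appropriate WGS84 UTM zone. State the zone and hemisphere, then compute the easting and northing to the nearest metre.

Zone 27N: E 490387 m, N 7115416 m

Longitude -21.1977° lies in the 6° band [-24°, -18°), giving zone 27; latitude is north of the equator, so 27N.
Zone 27 central meridian λ₀ = 6×27 − 183 = -21°; Δλ = -0.1977°.
Transverse Mercator on WGS84 with k₀ = 0.9996 gives E = 490387.138 m, N = 7115415.704 m.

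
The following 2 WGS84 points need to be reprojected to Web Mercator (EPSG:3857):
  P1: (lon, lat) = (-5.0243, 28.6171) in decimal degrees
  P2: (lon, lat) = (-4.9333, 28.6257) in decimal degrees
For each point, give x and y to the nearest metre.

P1: x -559303 m, y 3327001 m; P2: x -549172 m, y 3328092 m

Web Mercator: x = R·λ, y = R·ln tan(π/4+φ/2), R = 6378137 m.
P1 (28.6171°, -5.0243°) → (-559302.518, 3327001.127) m.
P2 (28.6257°, -4.9333°) → (-549172.444, 3328091.743) m.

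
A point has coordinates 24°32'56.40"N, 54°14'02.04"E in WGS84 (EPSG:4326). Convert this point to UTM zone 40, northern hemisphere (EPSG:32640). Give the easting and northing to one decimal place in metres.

Zone 40 central meridian λ₀ = 6×40 − 183 = 57°; Δλ = -2.7661°.
Transverse Mercator on WGS84 with k₀ = 0.9996 gives E = 219791.630 m, N = 2717822.335 m.

E 219791.6 m, N 2717822.3 m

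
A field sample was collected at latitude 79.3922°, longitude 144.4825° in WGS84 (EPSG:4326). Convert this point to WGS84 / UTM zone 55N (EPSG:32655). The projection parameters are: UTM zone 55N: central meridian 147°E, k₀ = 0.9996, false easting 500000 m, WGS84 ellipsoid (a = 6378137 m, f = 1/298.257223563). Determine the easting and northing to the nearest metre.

Zone 55 central meridian λ₀ = 6×55 − 183 = 147°; Δλ = -2.5175°.
Transverse Mercator on WGS84 with k₀ = 0.9996 gives E = 448279.299 m, N = 8814864.362 m.

E 448279 m, N 8814864 m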